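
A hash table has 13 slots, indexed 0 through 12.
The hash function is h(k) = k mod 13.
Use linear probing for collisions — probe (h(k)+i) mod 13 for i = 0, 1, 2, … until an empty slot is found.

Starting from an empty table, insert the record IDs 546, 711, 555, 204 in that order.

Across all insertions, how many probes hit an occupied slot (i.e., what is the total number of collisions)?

3

546 hashes to 0; slot 0 is free → place at 0.
711 hashes to 9; slot 9 is free → place at 9.
555 hashes to 9; 9 taken → place at 10.
204 hashes to 9; 9,10 taken → place at 11.
Table: [546, ∅, ∅, ∅, ∅, ∅, ∅, ∅, ∅, 711, 555, 204, ∅]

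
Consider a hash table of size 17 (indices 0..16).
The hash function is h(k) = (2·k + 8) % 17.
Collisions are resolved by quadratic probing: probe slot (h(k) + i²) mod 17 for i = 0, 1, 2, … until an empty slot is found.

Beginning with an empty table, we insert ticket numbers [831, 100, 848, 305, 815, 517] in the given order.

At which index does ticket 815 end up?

831: h=4 → slot 4
100: h=4, probe 4,5 → slot 5
848: h=4, probe 4,5,8 → slot 8
305: h=6 → slot 6
815: h=6, probe 6,7 → slot 7
517: h=5, probe 5,6,9 → slot 9
Table: [., ., ., ., 831, 100, 305, 815, 848, 517, ., ., ., ., ., ., .]

7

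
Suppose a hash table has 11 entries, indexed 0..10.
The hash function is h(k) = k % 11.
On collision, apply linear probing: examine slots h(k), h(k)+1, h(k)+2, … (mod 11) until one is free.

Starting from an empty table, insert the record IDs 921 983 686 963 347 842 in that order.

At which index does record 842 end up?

921 hashes to 8; slot 8 is free => place at 8.
983 hashes to 4; slot 4 is free => place at 4.
686 hashes to 4; 4 taken => place at 5.
963 hashes to 6; slot 6 is free => place at 6.
347 hashes to 6; 6 taken => place at 7.
842 hashes to 6; 6,7,8 taken => place at 9.
Table: [∅, ∅, ∅, ∅, 983, 686, 963, 347, 921, 842, ∅]

9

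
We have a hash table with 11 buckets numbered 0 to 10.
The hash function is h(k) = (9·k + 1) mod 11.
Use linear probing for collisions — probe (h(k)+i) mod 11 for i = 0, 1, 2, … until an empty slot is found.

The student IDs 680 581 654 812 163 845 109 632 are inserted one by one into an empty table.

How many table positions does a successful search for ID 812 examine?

680 hashes to 5; slot 5 is free -> place at 5.
581 hashes to 5; 5 taken -> place at 6.
654 hashes to 2; slot 2 is free -> place at 2.
812 hashes to 5; 5,6 taken -> place at 7.
163 hashes to 5; 5,6,7 taken -> place at 8.
845 hashes to 5; 5,6,7,8 taken -> place at 9.
109 hashes to 3; slot 3 is free -> place at 3.
632 hashes to 2; 2,3 taken -> place at 4.
Table: [_, _, 654, 109, 632, 680, 581, 812, 163, 845, _]
Lookup 812: h=5, probe 5,6,7 → found at 7.

3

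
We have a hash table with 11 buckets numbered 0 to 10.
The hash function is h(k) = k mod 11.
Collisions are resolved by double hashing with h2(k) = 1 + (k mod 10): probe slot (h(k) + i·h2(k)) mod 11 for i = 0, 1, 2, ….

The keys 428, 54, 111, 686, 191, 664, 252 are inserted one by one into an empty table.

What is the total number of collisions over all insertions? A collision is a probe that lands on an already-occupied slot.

5

428: h=10 -> slot 10
54: h=10, h2=5, probe 10,4 -> slot 4
111: h=1 -> slot 1
686: h=4, h2=7, probe 4,0 -> slot 0
191: h=4, h2=2, probe 4,6 -> slot 6
664: h=4, h2=5, probe 4,9 -> slot 9
252: h=10, h2=3, probe 10,2 -> slot 2
Table: [686, 111, 252, —, 54, —, 191, —, —, 664, 428]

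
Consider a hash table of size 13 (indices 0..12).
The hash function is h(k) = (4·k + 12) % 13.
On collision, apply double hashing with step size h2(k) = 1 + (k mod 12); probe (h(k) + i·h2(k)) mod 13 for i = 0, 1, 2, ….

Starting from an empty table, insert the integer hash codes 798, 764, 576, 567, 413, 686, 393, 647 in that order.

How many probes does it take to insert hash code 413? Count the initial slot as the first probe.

798 hashes to 6; slot 6 is free => place at 6.
764 hashes to 0; slot 0 is free => place at 0.
576 hashes to 2; slot 2 is free => place at 2.
567 hashes to 5; slot 5 is free => place at 5.
413 hashes to 0, h2=6; 0,6 taken => place at 12.
686 hashes to 0, h2=3; 0 taken => place at 3.
393 hashes to 11; slot 11 is free => place at 11.
647 hashes to 0, h2=12; 0,12,11 taken => place at 10.
Table: [764, ∅, 576, 686, ∅, 567, 798, ∅, ∅, ∅, 647, 393, 413]

3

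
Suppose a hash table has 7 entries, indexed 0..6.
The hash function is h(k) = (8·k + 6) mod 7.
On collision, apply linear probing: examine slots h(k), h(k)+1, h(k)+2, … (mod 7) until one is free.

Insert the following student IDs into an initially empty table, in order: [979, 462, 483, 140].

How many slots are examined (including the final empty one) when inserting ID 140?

3

979 hashes to 5; slot 5 is free -> place at 5.
462 hashes to 6; slot 6 is free -> place at 6.
483 hashes to 6; 6 taken -> place at 0.
140 hashes to 6; 6,0 taken -> place at 1.
Table: [483, 140, _, _, _, 979, 462]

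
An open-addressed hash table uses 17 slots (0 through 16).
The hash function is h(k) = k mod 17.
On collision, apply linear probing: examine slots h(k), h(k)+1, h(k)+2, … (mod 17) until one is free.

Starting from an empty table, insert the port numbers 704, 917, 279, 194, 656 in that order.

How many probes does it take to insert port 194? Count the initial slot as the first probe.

704 hashes to 7; slot 7 is free => place at 7.
917 hashes to 16; slot 16 is free => place at 16.
279 hashes to 7; 7 taken => place at 8.
194 hashes to 7; 7,8 taken => place at 9.
656 hashes to 10; slot 10 is free => place at 10.
Table: [∅, ∅, ∅, ∅, ∅, ∅, ∅, 704, 279, 194, 656, ∅, ∅, ∅, ∅, ∅, 917]

3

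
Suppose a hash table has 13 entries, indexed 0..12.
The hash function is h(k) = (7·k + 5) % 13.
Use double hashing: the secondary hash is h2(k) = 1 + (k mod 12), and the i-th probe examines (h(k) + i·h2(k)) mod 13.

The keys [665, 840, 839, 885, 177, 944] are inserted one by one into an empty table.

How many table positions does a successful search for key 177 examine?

3

Insert 665: h=6, slot 6 empty -> index 6.
Insert 840: h=9, slot 9 empty -> index 9.
Insert 839: h=2, slot 2 empty -> index 2.
Insert 885: h=12, slot 12 empty -> index 12.
Insert 177: h=9, h2=10, slots 9,6 occupied -> index 3.
Insert 944: h=9, h2=9, slot 9 occupied -> index 5.
Table: [., ., 839, 177, ., 944, 665, ., ., 840, ., ., 885]
Lookup 177: h=9, h2=10, probe 9,6,3 → found at 3.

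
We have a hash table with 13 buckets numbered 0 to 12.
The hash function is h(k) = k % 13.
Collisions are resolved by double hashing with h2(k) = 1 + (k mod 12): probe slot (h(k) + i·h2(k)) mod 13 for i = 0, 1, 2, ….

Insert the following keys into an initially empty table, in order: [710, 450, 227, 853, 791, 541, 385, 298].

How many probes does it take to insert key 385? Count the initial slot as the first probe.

4

Insert 710: h=8, slot 8 empty => index 8.
Insert 450: h=8, h2=7, slot 8 occupied => index 2.
Insert 227: h=6, slot 6 empty => index 6.
Insert 853: h=8, h2=2, slot 8 occupied => index 10.
Insert 791: h=11, slot 11 empty => index 11.
Insert 541: h=8, h2=2, slots 8,10 occupied => index 12.
Insert 385: h=8, h2=2, slots 8,10,12 occupied => index 1.
Insert 298: h=12, h2=11, slots 12,10,8,6 occupied => index 4.
Table: [∅, 385, 450, ∅, 298, ∅, 227, ∅, 710, ∅, 853, 791, 541]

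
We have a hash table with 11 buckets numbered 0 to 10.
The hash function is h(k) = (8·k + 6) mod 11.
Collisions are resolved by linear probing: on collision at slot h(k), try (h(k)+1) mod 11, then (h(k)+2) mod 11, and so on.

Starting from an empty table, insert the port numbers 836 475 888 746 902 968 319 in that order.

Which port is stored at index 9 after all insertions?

836: h=6 => slot 6
475: h=0 => slot 0
888: h=4 => slot 4
746: h=1 => slot 1
902: h=6, probe 6,7 => slot 7
968: h=6, probe 6,7,8 => slot 8
319: h=6, probe 6,7,8,9 => slot 9
Table: [475, 746, _, _, 888, _, 836, 902, 968, 319, _]

319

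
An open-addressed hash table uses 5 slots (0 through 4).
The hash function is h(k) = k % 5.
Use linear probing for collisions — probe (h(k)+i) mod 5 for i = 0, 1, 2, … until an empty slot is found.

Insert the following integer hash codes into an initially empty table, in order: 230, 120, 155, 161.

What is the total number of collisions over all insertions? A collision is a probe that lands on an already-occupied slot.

5

230 hashes to 0; slot 0 is free → place at 0.
120 hashes to 0; 0 taken → place at 1.
155 hashes to 0; 0,1 taken → place at 2.
161 hashes to 1; 1,2 taken → place at 3.
Table: [230, 120, 155, 161, ∅]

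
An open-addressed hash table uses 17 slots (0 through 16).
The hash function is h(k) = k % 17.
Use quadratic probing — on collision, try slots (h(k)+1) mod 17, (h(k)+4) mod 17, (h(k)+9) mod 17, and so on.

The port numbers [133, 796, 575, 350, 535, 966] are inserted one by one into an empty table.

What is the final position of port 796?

15

133: h=14 => slot 14
796: h=14, probe 14,15 => slot 15
575: h=14, probe 14,15,1 => slot 1
350: h=10 => slot 10
535: h=8 => slot 8
966: h=14, probe 14,15,1,6 => slot 6
Table: [∅, 575, ∅, ∅, ∅, ∅, 966, ∅, 535, ∅, 350, ∅, ∅, ∅, 133, 796, ∅]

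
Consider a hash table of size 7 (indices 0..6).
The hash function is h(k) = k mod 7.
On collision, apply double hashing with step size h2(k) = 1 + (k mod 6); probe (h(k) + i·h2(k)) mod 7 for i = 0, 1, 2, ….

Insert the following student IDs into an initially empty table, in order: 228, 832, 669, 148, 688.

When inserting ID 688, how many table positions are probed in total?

2

228: h=4 -> slot 4
832: h=6 -> slot 6
669: h=4, h2=4, probe 4,1 -> slot 1
148: h=1, h2=5, probe 1,6,4,2 -> slot 2
688: h=2, h2=5, probe 2,0 -> slot 0
Table: [688, 669, 148, ., 228, ., 832]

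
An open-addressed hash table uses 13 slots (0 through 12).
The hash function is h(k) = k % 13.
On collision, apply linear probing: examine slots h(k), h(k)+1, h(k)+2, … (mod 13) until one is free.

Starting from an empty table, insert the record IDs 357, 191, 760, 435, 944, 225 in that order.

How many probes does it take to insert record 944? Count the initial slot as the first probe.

Insert 357: h=6, slot 6 empty -> index 6.
Insert 191: h=9, slot 9 empty -> index 9.
Insert 760: h=6, slot 6 occupied -> index 7.
Insert 435: h=6, slots 6,7 occupied -> index 8.
Insert 944: h=8, slots 8,9 occupied -> index 10.
Insert 225: h=4, slot 4 empty -> index 4.
Table: [_, _, _, _, 225, _, 357, 760, 435, 191, 944, _, _]

3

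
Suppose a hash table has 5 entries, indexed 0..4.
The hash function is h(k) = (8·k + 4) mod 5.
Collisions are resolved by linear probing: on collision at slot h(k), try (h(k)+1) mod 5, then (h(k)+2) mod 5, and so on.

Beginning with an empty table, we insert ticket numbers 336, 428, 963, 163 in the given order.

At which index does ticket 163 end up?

0

336 hashes to 2; slot 2 is free → place at 2.
428 hashes to 3; slot 3 is free → place at 3.
963 hashes to 3; 3 taken → place at 4.
163 hashes to 3; 3,4 taken → place at 0.
Table: [163, -, 336, 428, 963]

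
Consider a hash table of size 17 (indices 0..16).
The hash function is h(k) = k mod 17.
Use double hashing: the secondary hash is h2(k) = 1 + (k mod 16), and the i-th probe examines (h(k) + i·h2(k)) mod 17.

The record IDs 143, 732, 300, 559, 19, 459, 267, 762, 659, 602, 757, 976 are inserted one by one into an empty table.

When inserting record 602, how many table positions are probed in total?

Insert 143: h=7, slot 7 empty → index 7.
Insert 732: h=1, slot 1 empty → index 1.
Insert 300: h=11, slot 11 empty → index 11.
Insert 559: h=15, slot 15 empty → index 15.
Insert 19: h=2, slot 2 empty → index 2.
Insert 459: h=0, slot 0 empty → index 0.
Insert 267: h=12, slot 12 empty → index 12.
Insert 762: h=14, slot 14 empty → index 14.
Insert 659: h=13, slot 13 empty → index 13.
Insert 602: h=7, h2=11, slots 7,1,12 occupied → index 6.
Insert 757: h=9, slot 9 empty → index 9.
Insert 976: h=7, h2=1, slot 7 occupied → index 8.
Table: [459, 732, 19, -, -, -, 602, 143, 976, 757, -, 300, 267, 659, 762, 559, -]

4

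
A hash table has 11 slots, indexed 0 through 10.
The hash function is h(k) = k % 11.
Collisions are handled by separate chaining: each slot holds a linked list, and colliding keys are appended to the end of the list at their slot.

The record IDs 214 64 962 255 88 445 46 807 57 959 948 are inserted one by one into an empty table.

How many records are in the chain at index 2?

5

214 → bucket 5
64 → bucket 9
962 → bucket 5 (collision)
255 → bucket 2
88 → bucket 0
445 → bucket 5 (collision)
46 → bucket 2 (collision)
807 → bucket 4
57 → bucket 2 (collision)
959 → bucket 2 (collision)
948 → bucket 2 (collision)
Final buckets:
0: 88
1: ∅
2: 255 -> 46 -> 57 -> 959 -> 948
3: ∅
4: 807
5: 214 -> 962 -> 445
6: ∅
7: ∅
8: ∅
9: 64
10: ∅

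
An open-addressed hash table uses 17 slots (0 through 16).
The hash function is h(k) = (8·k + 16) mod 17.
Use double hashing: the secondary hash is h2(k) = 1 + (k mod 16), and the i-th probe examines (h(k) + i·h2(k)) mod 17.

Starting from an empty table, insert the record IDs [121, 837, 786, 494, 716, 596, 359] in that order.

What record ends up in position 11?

121: h=15 => slot 15
837: h=14 => slot 14
786: h=14, h2=3, probe 14,0 => slot 0
494: h=7 => slot 7
716: h=15, h2=13, probe 15,11 => slot 11
596: h=7, h2=5, probe 7,12 => slot 12
359: h=15, h2=8, probe 15,6 => slot 6
Table: [786, -, -, -, -, -, 359, 494, -, -, -, 716, 596, -, 837, 121, -]

716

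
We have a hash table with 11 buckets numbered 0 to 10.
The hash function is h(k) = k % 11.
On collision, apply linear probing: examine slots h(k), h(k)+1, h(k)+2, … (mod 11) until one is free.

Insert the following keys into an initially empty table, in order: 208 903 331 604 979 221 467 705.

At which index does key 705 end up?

Insert 208: h=10, slot 10 empty => index 10.
Insert 903: h=1, slot 1 empty => index 1.
Insert 331: h=1, slot 1 occupied => index 2.
Insert 604: h=10, slot 10 occupied => index 0.
Insert 979: h=0, slots 0,1,2 occupied => index 3.
Insert 221: h=1, slots 1,2,3 occupied => index 4.
Insert 467: h=5, slot 5 empty => index 5.
Insert 705: h=1, slots 1,2,3,4,5 occupied => index 6.
Table: [604, 903, 331, 979, 221, 467, 705, —, —, —, 208]

6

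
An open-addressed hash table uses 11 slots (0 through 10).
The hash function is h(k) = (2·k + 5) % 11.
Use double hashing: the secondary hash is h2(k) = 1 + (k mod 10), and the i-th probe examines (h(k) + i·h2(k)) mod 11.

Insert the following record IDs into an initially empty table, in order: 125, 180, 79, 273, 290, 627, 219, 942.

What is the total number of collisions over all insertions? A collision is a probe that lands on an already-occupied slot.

Insert 125: h=2, slot 2 empty → index 2.
Insert 180: h=2, h2=1, slot 2 occupied → index 3.
Insert 79: h=9, slot 9 empty → index 9.
Insert 273: h=1, slot 1 empty → index 1.
Insert 290: h=2, h2=1, slots 2,3 occupied → index 4.
Insert 627: h=5, slot 5 empty → index 5.
Insert 219: h=3, h2=10, slots 3,2,1 occupied → index 0.
Insert 942: h=8, slot 8 empty → index 8.
Table: [219, 273, 125, 180, 290, 627, ∅, ∅, 942, 79, ∅]

6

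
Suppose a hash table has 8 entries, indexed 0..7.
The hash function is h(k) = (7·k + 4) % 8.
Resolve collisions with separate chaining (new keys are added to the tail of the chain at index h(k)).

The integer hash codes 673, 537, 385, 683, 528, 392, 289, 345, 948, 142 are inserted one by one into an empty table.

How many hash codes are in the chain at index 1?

1

673 -> bucket 3
537 -> bucket 3 (collision)
385 -> bucket 3 (collision)
683 -> bucket 1
528 -> bucket 4
392 -> bucket 4 (collision)
289 -> bucket 3 (collision)
345 -> bucket 3 (collision)
948 -> bucket 0
142 -> bucket 6
Final buckets:
0: 948
1: 683
2: _
3: 673 -> 537 -> 385 -> 289 -> 345
4: 528 -> 392
5: _
6: 142
7: _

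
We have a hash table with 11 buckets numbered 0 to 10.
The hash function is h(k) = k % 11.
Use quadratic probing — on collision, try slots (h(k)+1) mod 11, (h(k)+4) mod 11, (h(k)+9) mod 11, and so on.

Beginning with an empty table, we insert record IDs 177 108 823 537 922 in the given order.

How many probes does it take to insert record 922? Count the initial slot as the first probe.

177: h=1 → slot 1
108: h=9 → slot 9
823: h=9, probe 9,10 → slot 10
537: h=9, probe 9,10,2 → slot 2
922: h=9, probe 9,10,2,7 → slot 7
Table: [., 177, 537, ., ., ., ., 922, ., 108, 823]

4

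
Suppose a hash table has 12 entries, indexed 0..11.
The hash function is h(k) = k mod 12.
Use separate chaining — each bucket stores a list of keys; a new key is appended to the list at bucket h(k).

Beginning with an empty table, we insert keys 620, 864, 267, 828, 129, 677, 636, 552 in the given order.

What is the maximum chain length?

Insert 620: h=8, bucket 8 empty -> new chain.
Insert 864: h=0, bucket 0 empty -> new chain.
Insert 267: h=3, bucket 3 empty -> new chain.
Insert 828: h=0, bucket 0 nonempty -> append to chain.
Insert 129: h=9, bucket 9 empty -> new chain.
Insert 677: h=5, bucket 5 empty -> new chain.
Insert 636: h=0, bucket 0 nonempty -> append to chain.
Insert 552: h=0, bucket 0 nonempty -> append to chain.
Final buckets:
0: 864 -> 828 -> 636 -> 552
1: -
2: -
3: 267
4: -
5: 677
6: -
7: -
8: 620
9: 129
10: -
11: -

4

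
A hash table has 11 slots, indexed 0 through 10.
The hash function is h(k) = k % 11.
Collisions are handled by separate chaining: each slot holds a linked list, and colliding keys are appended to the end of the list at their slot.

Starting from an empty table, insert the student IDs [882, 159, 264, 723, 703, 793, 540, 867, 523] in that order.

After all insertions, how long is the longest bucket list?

2

882 → bucket 2
159 → bucket 5
264 → bucket 0
723 → bucket 8
703 → bucket 10
793 → bucket 1
540 → bucket 1 (collision)
867 → bucket 9
523 → bucket 6
Final buckets:
0: 264
1: 793 -> 540
2: 882
3: —
4: —
5: 159
6: 523
7: —
8: 723
9: 867
10: 703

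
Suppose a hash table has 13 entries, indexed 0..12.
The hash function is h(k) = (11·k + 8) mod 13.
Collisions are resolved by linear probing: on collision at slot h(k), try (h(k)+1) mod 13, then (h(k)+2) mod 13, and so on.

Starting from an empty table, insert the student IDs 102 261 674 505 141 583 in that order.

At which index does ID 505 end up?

102: h=12 => slot 12
261: h=6 => slot 6
674: h=12, probe 12,0 => slot 0
505: h=12, probe 12,0,1 => slot 1
141: h=12, probe 12,0,1,2 => slot 2
583: h=12, probe 12,0,1,2,3 => slot 3
Table: [674, 505, 141, 583, ∅, ∅, 261, ∅, ∅, ∅, ∅, ∅, 102]

1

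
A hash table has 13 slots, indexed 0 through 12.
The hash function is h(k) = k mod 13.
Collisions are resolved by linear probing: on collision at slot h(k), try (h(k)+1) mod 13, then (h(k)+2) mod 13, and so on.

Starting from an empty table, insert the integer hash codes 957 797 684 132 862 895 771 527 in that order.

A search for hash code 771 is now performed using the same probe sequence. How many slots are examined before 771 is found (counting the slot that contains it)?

957: h=8 → slot 8
797: h=4 → slot 4
684: h=8, probe 8,9 → slot 9
132: h=2 → slot 2
862: h=4, probe 4,5 → slot 5
895: h=11 → slot 11
771: h=4, probe 4,5,6 → slot 6
527: h=7 → slot 7
Table: [., ., 132, ., 797, 862, 771, 527, 957, 684, ., 895, .]
Lookup 771: h=4, probe 4,5,6 → found at 6.

3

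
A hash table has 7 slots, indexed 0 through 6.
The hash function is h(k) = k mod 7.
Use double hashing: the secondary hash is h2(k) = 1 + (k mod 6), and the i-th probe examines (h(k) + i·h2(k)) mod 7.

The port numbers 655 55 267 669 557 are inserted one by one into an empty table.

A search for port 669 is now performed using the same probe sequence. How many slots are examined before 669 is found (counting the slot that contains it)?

655 hashes to 4; slot 4 is free => place at 4.
55 hashes to 6; slot 6 is free => place at 6.
267 hashes to 1; slot 1 is free => place at 1.
669 hashes to 4, h2=4; 4,1 taken => place at 5.
557 hashes to 4, h2=6; 4 taken => place at 3.
Table: [—, 267, —, 557, 655, 669, 55]
Lookup 669: h=4, h2=4, probe 4,1,5 → found at 5.

3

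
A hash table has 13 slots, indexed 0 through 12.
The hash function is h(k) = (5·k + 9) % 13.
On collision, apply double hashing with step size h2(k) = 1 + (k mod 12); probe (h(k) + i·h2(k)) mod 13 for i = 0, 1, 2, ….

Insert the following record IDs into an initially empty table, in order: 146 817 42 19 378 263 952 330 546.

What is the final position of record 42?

146: h=11 => slot 11
817: h=12 => slot 12
42: h=11, h2=7, probe 11,5 => slot 5
19: h=0 => slot 0
378: h=1 => slot 1
263: h=11, h2=12, probe 11,10 => slot 10
952: h=11, h2=5, probe 11,3 => slot 3
330: h=8 => slot 8
546: h=9 => slot 9
Table: [19, 378, _, 952, _, 42, _, _, 330, 546, 263, 146, 817]

5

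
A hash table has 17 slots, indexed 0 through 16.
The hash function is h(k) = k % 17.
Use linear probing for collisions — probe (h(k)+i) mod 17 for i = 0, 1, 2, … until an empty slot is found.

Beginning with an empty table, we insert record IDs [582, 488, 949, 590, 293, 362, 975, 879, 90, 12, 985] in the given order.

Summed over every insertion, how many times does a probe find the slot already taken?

582: h=4 → slot 4
488: h=12 → slot 12
949: h=14 → slot 14
590: h=12, probe 12,13 → slot 13
293: h=4, probe 4,5 → slot 5
362: h=5, probe 5,6 → slot 6
975: h=6, probe 6,7 → slot 7
879: h=12, probe 12,13,14,15 → slot 15
90: h=5, probe 5,6,7,8 → slot 8
12: h=12, probe 12,13,14,15,16 → slot 16
985: h=16, probe 16,0 → slot 0
Table: [985, _, _, _, 582, 293, 362, 975, 90, _, _, _, 488, 590, 949, 879, 12]

15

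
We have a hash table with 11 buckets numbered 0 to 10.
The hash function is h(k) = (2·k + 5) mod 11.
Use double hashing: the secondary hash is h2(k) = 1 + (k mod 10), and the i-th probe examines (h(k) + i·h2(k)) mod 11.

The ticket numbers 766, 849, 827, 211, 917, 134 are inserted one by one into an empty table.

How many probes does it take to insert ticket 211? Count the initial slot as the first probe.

Insert 766: h=8, slot 8 empty → index 8.
Insert 849: h=9, slot 9 empty → index 9.
Insert 827: h=9, h2=8, slot 9 occupied → index 6.
Insert 211: h=9, h2=2, slot 9 occupied → index 0.
Insert 917: h=2, slot 2 empty → index 2.
Insert 134: h=9, h2=5, slot 9 occupied → index 3.
Table: [211, -, 917, 134, -, -, 827, -, 766, 849, -]

2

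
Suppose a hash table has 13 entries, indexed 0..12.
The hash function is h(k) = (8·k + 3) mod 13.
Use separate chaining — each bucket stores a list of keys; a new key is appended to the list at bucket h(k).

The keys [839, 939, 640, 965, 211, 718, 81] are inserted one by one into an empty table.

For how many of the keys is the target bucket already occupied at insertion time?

5

839 -> bucket 7
939 -> bucket 1
640 -> bucket 1 (collision)
965 -> bucket 1 (collision)
211 -> bucket 1 (collision)
718 -> bucket 1 (collision)
81 -> bucket 1 (collision)
Final buckets:
0: —
1: 939 -> 640 -> 965 -> 211 -> 718 -> 81
2: —
3: —
4: —
5: —
6: —
7: 839
8: —
9: —
10: —
11: —
12: —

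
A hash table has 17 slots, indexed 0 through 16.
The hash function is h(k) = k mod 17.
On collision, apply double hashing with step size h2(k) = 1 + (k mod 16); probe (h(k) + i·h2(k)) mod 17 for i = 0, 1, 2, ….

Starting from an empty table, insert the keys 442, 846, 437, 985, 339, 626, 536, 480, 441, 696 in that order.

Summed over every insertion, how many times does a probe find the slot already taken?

4

442: h=0 -> slot 0
846: h=13 -> slot 13
437: h=12 -> slot 12
985: h=16 -> slot 16
339: h=16, h2=4, probe 16,3 -> slot 3
626: h=14 -> slot 14
536: h=9 -> slot 9
480: h=4 -> slot 4
441: h=16, h2=10, probe 16,9,2 -> slot 2
696: h=16, h2=9, probe 16,8 -> slot 8
Table: [442, —, 441, 339, 480, —, —, —, 696, 536, —, —, 437, 846, 626, —, 985]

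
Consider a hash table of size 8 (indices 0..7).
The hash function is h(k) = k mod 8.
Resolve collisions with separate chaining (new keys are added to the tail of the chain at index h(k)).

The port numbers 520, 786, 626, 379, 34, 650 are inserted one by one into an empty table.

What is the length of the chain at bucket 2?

520 → bucket 0
786 → bucket 2
626 → bucket 2 (collision)
379 → bucket 3
34 → bucket 2 (collision)
650 → bucket 2 (collision)
Final buckets:
0: 520
1: —
2: 786 -> 626 -> 34 -> 650
3: 379
4: —
5: —
6: —
7: —

4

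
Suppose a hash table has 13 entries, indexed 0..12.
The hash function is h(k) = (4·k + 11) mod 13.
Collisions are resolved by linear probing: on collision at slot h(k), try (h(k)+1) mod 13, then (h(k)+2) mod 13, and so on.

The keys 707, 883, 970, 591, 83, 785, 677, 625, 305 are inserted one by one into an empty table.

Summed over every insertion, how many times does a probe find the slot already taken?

6

707: h=5 => slot 5
883: h=7 => slot 7
970: h=4 => slot 4
591: h=9 => slot 9
83: h=5, probe 5,6 => slot 6
785: h=5, probe 5,6,7,8 => slot 8
677: h=2 => slot 2
625: h=2, probe 2,3 => slot 3
305: h=9, probe 9,10 => slot 10
Table: [_, _, 677, 625, 970, 707, 83, 883, 785, 591, 305, _, _]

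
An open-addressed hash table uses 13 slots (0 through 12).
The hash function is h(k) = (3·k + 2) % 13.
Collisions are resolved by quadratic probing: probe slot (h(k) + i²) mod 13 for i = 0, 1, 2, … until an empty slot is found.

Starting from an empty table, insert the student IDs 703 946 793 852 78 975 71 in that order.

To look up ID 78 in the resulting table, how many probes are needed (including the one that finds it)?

703: h=5 → slot 5
946: h=6 → slot 6
793: h=2 → slot 2
852: h=10 → slot 10
78: h=2, probe 2,3 → slot 3
975: h=2, probe 2,3,6,11 → slot 11
71: h=7 → slot 7
Table: [∅, ∅, 793, 78, ∅, 703, 946, 71, ∅, ∅, 852, 975, ∅]
Lookup 78: h=2, probe 2,3 → found at 3.

2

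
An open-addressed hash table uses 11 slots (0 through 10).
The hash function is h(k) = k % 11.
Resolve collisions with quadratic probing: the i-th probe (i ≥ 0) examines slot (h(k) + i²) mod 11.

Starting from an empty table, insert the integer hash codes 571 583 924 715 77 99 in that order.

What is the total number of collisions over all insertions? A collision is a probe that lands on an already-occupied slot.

Insert 571: h=10, slot 10 empty -> index 10.
Insert 583: h=0, slot 0 empty -> index 0.
Insert 924: h=0, slot 0 occupied -> index 1.
Insert 715: h=0, slots 0,1 occupied -> index 4.
Insert 77: h=0, slots 0,1,4 occupied -> index 9.
Insert 99: h=0, slots 0,1,4,9 occupied -> index 5.
Table: [583, 924, ., ., 715, 99, ., ., ., 77, 571]

10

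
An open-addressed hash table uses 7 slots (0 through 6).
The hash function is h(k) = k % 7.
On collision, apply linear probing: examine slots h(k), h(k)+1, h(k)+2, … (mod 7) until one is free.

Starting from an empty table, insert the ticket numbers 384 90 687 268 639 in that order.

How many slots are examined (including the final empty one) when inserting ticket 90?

Insert 384: h=6, slot 6 empty → index 6.
Insert 90: h=6, slot 6 occupied → index 0.
Insert 687: h=1, slot 1 empty → index 1.
Insert 268: h=2, slot 2 empty → index 2.
Insert 639: h=2, slot 2 occupied → index 3.
Table: [90, 687, 268, 639, —, —, 384]

2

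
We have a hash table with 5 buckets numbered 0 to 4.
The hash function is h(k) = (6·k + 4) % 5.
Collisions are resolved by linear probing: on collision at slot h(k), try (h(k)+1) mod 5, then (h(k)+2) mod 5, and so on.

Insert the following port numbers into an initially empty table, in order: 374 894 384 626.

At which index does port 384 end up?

0

Insert 374: h=3, slot 3 empty → index 3.
Insert 894: h=3, slot 3 occupied → index 4.
Insert 384: h=3, slots 3,4 occupied → index 0.
Insert 626: h=0, slot 0 occupied → index 1.
Table: [384, 626, -, 374, 894]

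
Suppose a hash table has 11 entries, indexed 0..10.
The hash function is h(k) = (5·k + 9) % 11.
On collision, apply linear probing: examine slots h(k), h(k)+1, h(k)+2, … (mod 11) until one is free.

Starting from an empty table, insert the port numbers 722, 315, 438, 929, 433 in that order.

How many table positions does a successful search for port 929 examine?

2

722: h=0 -> slot 0
315: h=0, probe 0,1 -> slot 1
438: h=10 -> slot 10
929: h=1, probe 1,2 -> slot 2
433: h=7 -> slot 7
Table: [722, 315, 929, _, _, _, _, 433, _, _, 438]
Lookup 929: h=1, probe 1,2 → found at 2.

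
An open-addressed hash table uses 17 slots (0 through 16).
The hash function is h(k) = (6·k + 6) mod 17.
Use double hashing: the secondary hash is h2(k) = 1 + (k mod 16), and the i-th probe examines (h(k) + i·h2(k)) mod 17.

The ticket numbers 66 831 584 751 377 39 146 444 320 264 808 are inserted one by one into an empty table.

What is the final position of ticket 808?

66 hashes to 11; slot 11 is free => place at 11.
831 hashes to 11, h2=16; 11 taken => place at 10.
584 hashes to 8; slot 8 is free => place at 8.
751 hashes to 7; slot 7 is free => place at 7.
377 hashes to 7, h2=10; 7 taken => place at 0.
39 hashes to 2; slot 2 is free => place at 2.
146 hashes to 15; slot 15 is free => place at 15.
444 hashes to 1; slot 1 is free => place at 1.
320 hashes to 5; slot 5 is free => place at 5.
264 hashes to 9; slot 9 is free => place at 9.
808 hashes to 9, h2=9; 9,1,10,2,11 taken => place at 3.
Table: [377, 444, 39, 808, —, 320, —, 751, 584, 264, 831, 66, —, —, —, 146, —]

3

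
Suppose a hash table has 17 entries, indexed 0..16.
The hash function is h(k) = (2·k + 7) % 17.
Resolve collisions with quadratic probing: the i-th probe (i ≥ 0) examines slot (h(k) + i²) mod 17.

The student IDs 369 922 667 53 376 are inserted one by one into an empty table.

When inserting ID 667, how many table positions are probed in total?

2

369: h=14 → slot 14
922: h=15 → slot 15
667: h=15, probe 15,16 → slot 16
53: h=11 → slot 11
376: h=11, probe 11,12 → slot 12
Table: [., ., ., ., ., ., ., ., ., ., ., 53, 376, ., 369, 922, 667]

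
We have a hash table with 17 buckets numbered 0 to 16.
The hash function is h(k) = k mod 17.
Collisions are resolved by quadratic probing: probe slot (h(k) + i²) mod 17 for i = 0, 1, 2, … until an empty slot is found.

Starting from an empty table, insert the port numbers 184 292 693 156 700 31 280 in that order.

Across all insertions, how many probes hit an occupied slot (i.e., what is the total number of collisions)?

4

Insert 184: h=14, slot 14 empty → index 14.
Insert 292: h=3, slot 3 empty → index 3.
Insert 693: h=13, slot 13 empty → index 13.
Insert 156: h=3, slot 3 occupied → index 4.
Insert 700: h=3, slots 3,4 occupied → index 7.
Insert 31: h=14, slot 14 occupied → index 15.
Insert 280: h=8, slot 8 empty → index 8.
Table: [-, -, -, 292, 156, -, -, 700, 280, -, -, -, -, 693, 184, 31, -]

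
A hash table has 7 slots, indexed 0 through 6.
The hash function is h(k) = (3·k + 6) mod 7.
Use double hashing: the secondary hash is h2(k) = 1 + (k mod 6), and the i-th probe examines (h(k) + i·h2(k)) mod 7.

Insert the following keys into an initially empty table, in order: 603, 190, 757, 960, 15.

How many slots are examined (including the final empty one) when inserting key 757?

2

Insert 603: h=2, slot 2 empty → index 2.
Insert 190: h=2, h2=5, slot 2 occupied → index 0.
Insert 757: h=2, h2=2, slot 2 occupied → index 4.
Insert 960: h=2, h2=1, slot 2 occupied → index 3.
Insert 15: h=2, h2=4, slot 2 occupied → index 6.
Table: [190, ∅, 603, 960, 757, ∅, 15]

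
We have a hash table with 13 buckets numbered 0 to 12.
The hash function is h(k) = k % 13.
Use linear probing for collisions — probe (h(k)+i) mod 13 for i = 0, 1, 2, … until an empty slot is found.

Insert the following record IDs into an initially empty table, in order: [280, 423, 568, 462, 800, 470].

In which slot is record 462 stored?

280 hashes to 7; slot 7 is free → place at 7.
423 hashes to 7; 7 taken → place at 8.
568 hashes to 9; slot 9 is free → place at 9.
462 hashes to 7; 7,8,9 taken → place at 10.
800 hashes to 7; 7,8,9,10 taken → place at 11.
470 hashes to 2; slot 2 is free → place at 2.
Table: [_, _, 470, _, _, _, _, 280, 423, 568, 462, 800, _]

10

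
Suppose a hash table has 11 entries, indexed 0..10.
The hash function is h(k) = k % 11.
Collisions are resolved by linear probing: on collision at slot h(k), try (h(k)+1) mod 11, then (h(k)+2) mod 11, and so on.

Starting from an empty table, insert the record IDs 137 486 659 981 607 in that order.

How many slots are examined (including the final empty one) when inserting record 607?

3

Insert 137: h=5, slot 5 empty → index 5.
Insert 486: h=2, slot 2 empty → index 2.
Insert 659: h=10, slot 10 empty → index 10.
Insert 981: h=2, slot 2 occupied → index 3.
Insert 607: h=2, slots 2,3 occupied → index 4.
Table: [—, —, 486, 981, 607, 137, —, —, —, —, 659]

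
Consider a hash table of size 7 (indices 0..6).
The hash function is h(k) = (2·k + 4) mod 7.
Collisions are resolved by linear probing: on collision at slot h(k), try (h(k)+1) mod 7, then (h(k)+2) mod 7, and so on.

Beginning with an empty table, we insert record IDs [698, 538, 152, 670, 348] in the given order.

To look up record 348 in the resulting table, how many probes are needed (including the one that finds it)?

5

698: h=0 -> slot 0
538: h=2 -> slot 2
152: h=0, probe 0,1 -> slot 1
670: h=0, probe 0,1,2,3 -> slot 3
348: h=0, probe 0,1,2,3,4 -> slot 4
Table: [698, 152, 538, 670, 348, ., .]
Lookup 348: h=0, probe 0,1,2,3,4 → found at 4.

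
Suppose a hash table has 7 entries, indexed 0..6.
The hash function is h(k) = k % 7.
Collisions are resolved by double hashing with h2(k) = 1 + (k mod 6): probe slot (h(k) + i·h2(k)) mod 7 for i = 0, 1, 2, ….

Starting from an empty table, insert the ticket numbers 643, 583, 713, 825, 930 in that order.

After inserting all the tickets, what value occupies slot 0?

Insert 643: h=6, slot 6 empty -> index 6.
Insert 583: h=2, slot 2 empty -> index 2.
Insert 713: h=6, h2=6, slot 6 occupied -> index 5.
Insert 825: h=6, h2=4, slot 6 occupied -> index 3.
Insert 930: h=6, h2=1, slot 6 occupied -> index 0.
Table: [930, —, 583, 825, —, 713, 643]

930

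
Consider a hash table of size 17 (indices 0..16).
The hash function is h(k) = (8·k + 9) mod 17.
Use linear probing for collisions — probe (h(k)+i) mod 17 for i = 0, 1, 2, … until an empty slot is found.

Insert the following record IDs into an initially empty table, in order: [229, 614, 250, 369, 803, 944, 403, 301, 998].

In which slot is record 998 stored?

229 hashes to 5; slot 5 is free → place at 5.
614 hashes to 8; slot 8 is free → place at 8.
250 hashes to 3; slot 3 is free → place at 3.
369 hashes to 3; 3 taken → place at 4.
803 hashes to 7; slot 7 is free → place at 7.
944 hashes to 13; slot 13 is free → place at 13.
403 hashes to 3; 3,4,5 taken → place at 6.
301 hashes to 3; 3,4,5,6,7,8 taken → place at 9.
998 hashes to 3; 3,4,5,6,7,8,9 taken → place at 10.
Table: [_, _, _, 250, 369, 229, 403, 803, 614, 301, 998, _, _, 944, _, _, _]

10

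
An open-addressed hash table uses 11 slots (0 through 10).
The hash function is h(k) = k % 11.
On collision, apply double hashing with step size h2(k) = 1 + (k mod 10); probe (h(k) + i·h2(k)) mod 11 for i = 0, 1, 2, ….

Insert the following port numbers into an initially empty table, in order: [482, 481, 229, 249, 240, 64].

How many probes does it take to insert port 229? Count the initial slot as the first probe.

482: h=9 => slot 9
481: h=8 => slot 8
229: h=9, h2=10, probe 9,8,7 => slot 7
249: h=7, h2=10, probe 7,6 => slot 6
240: h=9, h2=1, probe 9,10 => slot 10
64: h=9, h2=5, probe 9,3 => slot 3
Table: [., ., ., 64, ., ., 249, 229, 481, 482, 240]

3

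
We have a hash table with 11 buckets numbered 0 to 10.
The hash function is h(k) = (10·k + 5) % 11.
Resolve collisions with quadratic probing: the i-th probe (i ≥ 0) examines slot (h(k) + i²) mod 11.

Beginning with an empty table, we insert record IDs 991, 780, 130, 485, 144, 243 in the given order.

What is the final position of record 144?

8

991 hashes to 4; slot 4 is free -> place at 4.
780 hashes to 6; slot 6 is free -> place at 6.
130 hashes to 7; slot 7 is free -> place at 7.
485 hashes to 4; 4 taken -> place at 5.
144 hashes to 4; 4,5 taken -> place at 8.
243 hashes to 4; 4,5,8 taken -> place at 2.
Table: [., ., 243, ., 991, 485, 780, 130, 144, ., .]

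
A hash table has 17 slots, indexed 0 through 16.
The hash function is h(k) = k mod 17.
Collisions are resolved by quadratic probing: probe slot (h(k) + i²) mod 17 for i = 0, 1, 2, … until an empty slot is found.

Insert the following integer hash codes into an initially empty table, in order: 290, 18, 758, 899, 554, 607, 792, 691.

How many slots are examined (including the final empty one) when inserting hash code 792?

290: h=1 -> slot 1
18: h=1, probe 1,2 -> slot 2
758: h=10 -> slot 10
899: h=15 -> slot 15
554: h=10, probe 10,11 -> slot 11
607: h=12 -> slot 12
792: h=10, probe 10,11,14 -> slot 14
691: h=11, probe 11,12,15,3 -> slot 3
Table: [-, 290, 18, 691, -, -, -, -, -, -, 758, 554, 607, -, 792, 899, -]

3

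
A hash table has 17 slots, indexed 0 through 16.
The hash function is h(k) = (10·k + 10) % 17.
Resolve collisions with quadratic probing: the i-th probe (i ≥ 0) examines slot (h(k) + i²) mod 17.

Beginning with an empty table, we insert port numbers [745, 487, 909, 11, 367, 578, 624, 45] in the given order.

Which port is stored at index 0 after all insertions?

745 hashes to 14; slot 14 is free => place at 14.
487 hashes to 1; slot 1 is free => place at 1.
909 hashes to 5; slot 5 is free => place at 5.
11 hashes to 1; 1 taken => place at 2.
367 hashes to 8; slot 8 is free => place at 8.
578 hashes to 10; slot 10 is free => place at 10.
624 hashes to 11; slot 11 is free => place at 11.
45 hashes to 1; 1,2,5,10 taken => place at 0.
Table: [45, 487, 11, _, _, 909, _, _, 367, _, 578, 624, _, _, 745, _, _]

45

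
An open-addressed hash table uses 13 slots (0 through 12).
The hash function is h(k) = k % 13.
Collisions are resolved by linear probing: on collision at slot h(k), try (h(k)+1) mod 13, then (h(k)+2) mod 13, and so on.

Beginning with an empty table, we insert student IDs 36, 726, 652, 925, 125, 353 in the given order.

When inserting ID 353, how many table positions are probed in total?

3

36: h=10 -> slot 10
726: h=11 -> slot 11
652: h=2 -> slot 2
925: h=2, probe 2,3 -> slot 3
125: h=8 -> slot 8
353: h=2, probe 2,3,4 -> slot 4
Table: [∅, ∅, 652, 925, 353, ∅, ∅, ∅, 125, ∅, 36, 726, ∅]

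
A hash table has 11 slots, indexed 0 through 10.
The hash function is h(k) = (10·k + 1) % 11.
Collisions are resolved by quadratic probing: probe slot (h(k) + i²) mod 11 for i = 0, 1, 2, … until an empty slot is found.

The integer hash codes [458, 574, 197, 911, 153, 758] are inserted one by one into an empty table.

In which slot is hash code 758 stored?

0

458 hashes to 5; slot 5 is free → place at 5.
574 hashes to 10; slot 10 is free → place at 10.
197 hashes to 2; slot 2 is free → place at 2.
911 hashes to 3; slot 3 is free → place at 3.
153 hashes to 2; 2,3 taken → place at 6.
758 hashes to 2; 2,3,6 taken → place at 0.
Table: [758, _, 197, 911, _, 458, 153, _, _, _, 574]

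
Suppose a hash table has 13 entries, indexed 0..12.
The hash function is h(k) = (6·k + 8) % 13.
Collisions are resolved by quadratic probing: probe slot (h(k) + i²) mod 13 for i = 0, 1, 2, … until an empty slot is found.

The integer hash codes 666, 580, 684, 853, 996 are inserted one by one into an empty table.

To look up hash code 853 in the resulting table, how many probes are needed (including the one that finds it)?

3

Insert 666: h=0, slot 0 empty => index 0.
Insert 580: h=4, slot 4 empty => index 4.
Insert 684: h=4, slot 4 occupied => index 5.
Insert 853: h=4, slots 4,5 occupied => index 8.
Insert 996: h=4, slots 4,5,8,0 occupied => index 7.
Table: [666, _, _, _, 580, 684, _, 996, 853, _, _, _, _]
Lookup 853: h=4, probe 4,5,8 → found at 8.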